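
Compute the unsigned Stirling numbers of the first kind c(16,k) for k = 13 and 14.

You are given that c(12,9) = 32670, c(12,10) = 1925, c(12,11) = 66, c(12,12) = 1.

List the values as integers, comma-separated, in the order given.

218400, 6580

row 13: T[13][10]=12·1925+32670=55770  T[13][11]=12·66+1925=2717  T[13][12]=12·1+66=78  T[13][13]=12·0+1=1
row 14: T[14][11]=13·2717+55770=91091  T[14][12]=13·78+2717=3731  T[14][13]=13·1+78=91  T[14][14]=13·0+1=1
row 15: T[15][12]=14·3731+91091=143325  T[15][13]=14·91+3731=5005  T[15][14]=14·1+91=105
row 16: T[16][13]=15·5005+143325=218400  T[16][14]=15·105+5005=6580
Read c(16,13) = 218400, c(16,14) = 6580.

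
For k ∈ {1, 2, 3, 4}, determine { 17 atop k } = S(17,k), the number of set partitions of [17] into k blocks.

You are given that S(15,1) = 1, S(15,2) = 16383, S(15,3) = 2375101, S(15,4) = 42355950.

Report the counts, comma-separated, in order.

@16  (16,1):1·1+0→1, (16,2):16383·2+1→32767, (16,3):2375101·3+16383→7141686, (16,4):42355950·4+2375101→171798901
@17  (17,1):1·1+0→1, (17,2):32767·2+1→65535, (17,3):7141686·3+32767→21457825, (17,4):171798901·4+7141686→694337290
Read S(17,1) = 1, S(17,2) = 65535, S(17,3) = 21457825, S(17,4) = 694337290.

1, 65535, 21457825, 694337290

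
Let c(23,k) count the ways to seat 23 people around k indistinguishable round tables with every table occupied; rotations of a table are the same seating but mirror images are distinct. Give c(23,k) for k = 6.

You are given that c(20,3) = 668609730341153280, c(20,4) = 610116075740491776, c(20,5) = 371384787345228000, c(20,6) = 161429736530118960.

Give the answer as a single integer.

2021687376910682741568

@21  (21,4):610116075740491776·20+668609730341153280→12870931245150988800, (21,5):371384787345228000·20+610116075740491776→8037811822645051776, (21,6):161429736530118960·20+371384787345228000→3599979517947607200
@22  (22,5):8037811822645051776·21+12870931245150988800→181664979520697076096, (22,6):3599979517947607200·21+8037811822645051776→83637381699544802976
@23  (23,6):83637381699544802976·22+181664979520697076096→2021687376910682741568
Read c(23,6) = 2021687376910682741568.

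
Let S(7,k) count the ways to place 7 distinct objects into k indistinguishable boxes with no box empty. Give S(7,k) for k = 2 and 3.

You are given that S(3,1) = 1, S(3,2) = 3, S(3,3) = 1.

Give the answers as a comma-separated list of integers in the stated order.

[4] T[4,1]:1*1+0=1 · T[4,2]:2*3+1=7 · T[4,3]:3*1+3=6
[5] T[5,1]:1*1+0=1 · T[5,2]:2*7+1=15 · T[5,3]:3*6+7=25
[6] T[6,1]:1*1+0=1 · T[6,2]:2*15+1=31 · T[6,3]:3*25+15=90
[7] T[7,2]:2*31+1=63 · T[7,3]:3*90+31=301
Read S(7,2) = 63, S(7,3) = 301.

63, 301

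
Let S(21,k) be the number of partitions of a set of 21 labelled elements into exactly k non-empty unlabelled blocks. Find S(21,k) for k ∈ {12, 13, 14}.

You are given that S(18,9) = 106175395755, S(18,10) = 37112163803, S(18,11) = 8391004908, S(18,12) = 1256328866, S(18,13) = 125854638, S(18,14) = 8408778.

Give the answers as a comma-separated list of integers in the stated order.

row 19: T[19][10]=10·37112163803+106175395755=477297033785  T[19][11]=11·8391004908+37112163803=129413217791  T[19][12]=12·1256328866+8391004908=23466951300  T[19][13]=13·125854638+1256328866=2892439160  T[19][14]=14·8408778+125854638=243577530
row 20: T[20][11]=11·129413217791+477297033785=1900842429486  T[20][12]=12·23466951300+129413217791=411016633391  T[20][13]=13·2892439160+23466951300=61068660380  T[20][14]=14·243577530+2892439160=6302524580
row 21: T[21][12]=12·411016633391+1900842429486=6833042030178  T[21][13]=13·61068660380+411016633391=1204909218331  T[21][14]=14·6302524580+61068660380=149304004500
Read S(21,12) = 6833042030178, S(21,13) = 1204909218331, S(21,14) = 149304004500.

6833042030178, 1204909218331, 149304004500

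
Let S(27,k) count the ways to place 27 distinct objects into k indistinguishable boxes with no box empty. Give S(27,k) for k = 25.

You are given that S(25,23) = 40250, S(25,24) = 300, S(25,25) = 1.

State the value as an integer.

row 26: T[26][24]=24·300+40250=47450  T[26][25]=25·1+300=325
row 27: T[27][25]=25·325+47450=55575
Read S(27,25) = 55575.

55575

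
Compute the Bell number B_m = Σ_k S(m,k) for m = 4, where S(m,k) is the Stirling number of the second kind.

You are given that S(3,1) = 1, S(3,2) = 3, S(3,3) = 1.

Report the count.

15

[4] T[4,1]:1*1+0=1 · T[4,2]:2*3+1=7 · T[4,3]:3*1+3=6 · T[4,4]:4*0+1=1
B_4 = ΣS(4,k) = 1+7+6+1 = 15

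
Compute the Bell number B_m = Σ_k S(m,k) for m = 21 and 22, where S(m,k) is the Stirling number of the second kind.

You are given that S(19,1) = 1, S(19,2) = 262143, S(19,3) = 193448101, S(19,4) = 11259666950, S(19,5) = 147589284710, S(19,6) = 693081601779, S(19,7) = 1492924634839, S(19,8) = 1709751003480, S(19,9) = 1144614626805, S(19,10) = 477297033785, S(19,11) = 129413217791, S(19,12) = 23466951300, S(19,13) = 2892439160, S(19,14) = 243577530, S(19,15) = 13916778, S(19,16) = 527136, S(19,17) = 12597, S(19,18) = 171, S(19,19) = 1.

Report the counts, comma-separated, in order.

r20: T_20,1=1×1+0=1; T_20,2=2×262143+1=524287; T_20,3=3×193448101+262143=580606446; T_20,4=4×11259666950+193448101=45232115901; T_20,5=5×147589284710+11259666950=749206090500; T_20,6=6×693081601779+147589284710=4306078895384; T_20,7=7×1492924634839+693081601779=11143554045652; T_20,8=8×1709751003480+1492924634839=15170932662679; T_20,9=9×1144614626805+1709751003480=12011282644725; T_20,10=10×477297033785+1144614626805=5917584964655; T_20,11=11×129413217791+477297033785=1900842429486; T_20,12=12×23466951300+129413217791=411016633391; T_20,13=13×2892439160+23466951300=61068660380; T_20,14=14×243577530+2892439160=6302524580; T_20,15=15×13916778+243577530=452329200; T_20,16=16×527136+13916778=22350954; T_20,17=17×12597+527136=741285; T_20,18=18×171+12597=15675; T_20,19=19×1+171=190; T_20,20=20×0+1=1
r21: T_21,1=1×1+0=1; T_21,2=2×524287+1=1048575; T_21,3=3×580606446+524287=1742343625; T_21,4=4×45232115901+580606446=181509070050; T_21,5=5×749206090500+45232115901=3791262568401; T_21,6=6×4306078895384+749206090500=26585679462804; T_21,7=7×11143554045652+4306078895384=82310957214948; T_21,8=8×15170932662679+11143554045652=132511015347084; T_21,9=9×12011282644725+15170932662679=123272476465204; T_21,10=10×5917584964655+12011282644725=71187132291275; T_21,11=11×1900842429486+5917584964655=26826851689001; T_21,12=12×411016633391+1900842429486=6833042030178; T_21,13=13×61068660380+411016633391=1204909218331; T_21,14=14×6302524580+61068660380=149304004500; T_21,15=15×452329200+6302524580=13087462580; T_21,16=16×22350954+452329200=809944464; T_21,17=17×741285+22350954=34952799; T_21,18=18×15675+741285=1023435; T_21,19=19×190+15675=19285; T_21,20=20×1+190=210; T_21,21=21×0+1=1
r22: T_22,1=1×1+0=1; T_22,2=2×1048575+1=2097151; T_22,3=3×1742343625+1048575=5228079450; T_22,4=4×181509070050+1742343625=727778623825; T_22,5=5×3791262568401+181509070050=19137821912055; T_22,6=6×26585679462804+3791262568401=163305339345225; T_22,7=7×82310957214948+26585679462804=602762379967440; T_22,8=8×132511015347084+82310957214948=1142399079991620; T_22,9=9×123272476465204+132511015347084=1241963303533920; T_22,10=10×71187132291275+123272476465204=835143799377954; T_22,11=11×26826851689001+71187132291275=366282500870286; T_22,12=12×6833042030178+26826851689001=108823356051137; T_22,13=13×1204909218331+6833042030178=22496861868481; T_22,14=14×149304004500+1204909218331=3295165281331; T_22,15=15×13087462580+149304004500=345615943200; T_22,16=16×809944464+13087462580=26046574004; T_22,17=17×34952799+809944464=1404142047; T_22,18=18×1023435+34952799=53374629; T_22,19=19×19285+1023435=1389850; T_22,20=20×210+19285=23485; T_22,21=21×1+210=231; T_22,22=22×0+1=1
B_21 = ΣS(21,k) = 1+1048575+1742343625+181509070050+3791262568401+26585679462804+82310957214948+132511015347084+123272476465204+71187132291275+26826851689001+6833042030178+1204909218331+149304004500+13087462580+809944464+34952799+1023435+19285+210+1 = 474869816156751
B_22 = ΣS(22,k) = 1+2097151+5228079450+727778623825+19137821912055+163305339345225+602762379967440+1142399079991620+1241963303533920+835143799377954+366282500870286+108823356051137+22496861868481+3295165281331+345615943200+26046574004+1404142047+53374629+1389850+23485+231+1 = 4506715738447323

474869816156751, 4506715738447323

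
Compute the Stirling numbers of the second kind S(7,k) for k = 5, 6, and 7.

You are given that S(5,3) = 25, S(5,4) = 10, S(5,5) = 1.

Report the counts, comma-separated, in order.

140, 21, 1

@6  (6,4):10·4+25→65, (6,5):1·5+10→15, (6,6):0·6+1→1
@7  (7,5):15·5+65→140, (7,6):1·6+15→21, (7,7):0·7+1→1
Read S(7,5) = 140, S(7,6) = 21, S(7,7) = 1.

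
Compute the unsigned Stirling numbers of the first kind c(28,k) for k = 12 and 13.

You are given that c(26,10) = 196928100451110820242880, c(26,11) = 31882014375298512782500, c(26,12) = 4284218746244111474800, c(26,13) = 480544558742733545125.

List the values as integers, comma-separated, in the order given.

@27  (27,11):31882014375298512782500·26+196928100451110820242880→1025860474208872152587880, (27,12):4284218746244111474800·26+31882014375298512782500→143271701777645411127300, (27,13):480544558742733545125·26+4284218746244111474800→16778377273555183648050
@28  (28,12):143271701777645411127300·27+1025860474208872152587880→4894196422205298253024980, (28,13):16778377273555183648050·27+143271701777645411127300→596287888163635369624650
Read c(28,12) = 4894196422205298253024980, c(28,13) = 596287888163635369624650.

4894196422205298253024980, 596287888163635369624650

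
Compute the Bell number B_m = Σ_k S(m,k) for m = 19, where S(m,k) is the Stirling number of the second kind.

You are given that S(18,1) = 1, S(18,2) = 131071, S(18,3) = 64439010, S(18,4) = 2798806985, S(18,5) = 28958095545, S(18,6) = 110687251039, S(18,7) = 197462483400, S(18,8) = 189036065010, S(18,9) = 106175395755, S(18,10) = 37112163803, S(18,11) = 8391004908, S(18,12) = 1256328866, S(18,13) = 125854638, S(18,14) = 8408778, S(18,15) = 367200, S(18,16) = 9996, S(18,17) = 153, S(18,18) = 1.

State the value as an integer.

5832742205057

r19: T_19,1=1×1+0=1; T_19,2=2×131071+1=262143; T_19,3=3×64439010+131071=193448101; T_19,4=4×2798806985+64439010=11259666950; T_19,5=5×28958095545+2798806985=147589284710; T_19,6=6×110687251039+28958095545=693081601779; T_19,7=7×197462483400+110687251039=1492924634839; T_19,8=8×189036065010+197462483400=1709751003480; T_19,9=9×106175395755+189036065010=1144614626805; T_19,10=10×37112163803+106175395755=477297033785; T_19,11=11×8391004908+37112163803=129413217791; T_19,12=12×1256328866+8391004908=23466951300; T_19,13=13×125854638+1256328866=2892439160; T_19,14=14×8408778+125854638=243577530; T_19,15=15×367200+8408778=13916778; T_19,16=16×9996+367200=527136; T_19,17=17×153+9996=12597; T_19,18=18×1+153=171; T_19,19=19×0+1=1
B_19 = ΣS(19,k) = 1+262143+193448101+11259666950+147589284710+693081601779+1492924634839+1709751003480+1144614626805+477297033785+129413217791+23466951300+2892439160+243577530+13916778+527136+12597+171+1 = 5832742205057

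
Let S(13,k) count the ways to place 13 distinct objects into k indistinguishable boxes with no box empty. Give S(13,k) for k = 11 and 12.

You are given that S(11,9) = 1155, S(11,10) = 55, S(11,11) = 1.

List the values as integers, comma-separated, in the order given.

row 12: T[12][10]=10·55+1155=1705  T[12][11]=11·1+55=66  T[12][12]=12·0+1=1
row 13: T[13][11]=11·66+1705=2431  T[13][12]=12·1+66=78
Read S(13,11) = 2431, S(13,12) = 78.

2431, 78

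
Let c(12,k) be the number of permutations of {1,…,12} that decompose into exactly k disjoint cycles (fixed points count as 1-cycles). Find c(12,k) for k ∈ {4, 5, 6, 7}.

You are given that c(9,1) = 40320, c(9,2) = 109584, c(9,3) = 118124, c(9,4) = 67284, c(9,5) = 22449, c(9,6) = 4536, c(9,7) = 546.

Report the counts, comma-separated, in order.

@10  (10,2):109584·9+40320→1026576, (10,3):118124·9+109584→1172700, (10,4):67284·9+118124→723680, (10,5):22449·9+67284→269325, (10,6):4536·9+22449→63273, (10,7):546·9+4536→9450
@11  (11,3):1172700·10+1026576→12753576, (11,4):723680·10+1172700→8409500, (11,5):269325·10+723680→3416930, (11,6):63273·10+269325→902055, (11,7):9450·10+63273→157773
@12  (12,4):8409500·11+12753576→105258076, (12,5):3416930·11+8409500→45995730, (12,6):902055·11+3416930→13339535, (12,7):157773·11+902055→2637558
Read c(12,4) = 105258076, c(12,5) = 45995730, c(12,6) = 13339535, c(12,7) = 2637558.

105258076, 45995730, 13339535, 2637558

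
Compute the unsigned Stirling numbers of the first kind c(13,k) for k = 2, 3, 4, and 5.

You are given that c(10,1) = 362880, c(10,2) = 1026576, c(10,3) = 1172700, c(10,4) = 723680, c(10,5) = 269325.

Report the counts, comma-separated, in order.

row 11: T[11][1]=10·362880+0=3628800  T[11][2]=10·1026576+362880=10628640  T[11][3]=10·1172700+1026576=12753576  T[11][4]=10·723680+1172700=8409500  T[11][5]=10·269325+723680=3416930
row 12: T[12][1]=11·3628800+0=39916800  T[12][2]=11·10628640+3628800=120543840  T[12][3]=11·12753576+10628640=150917976  T[12][4]=11·8409500+12753576=105258076  T[12][5]=11·3416930+8409500=45995730
row 13: T[13][2]=12·120543840+39916800=1486442880  T[13][3]=12·150917976+120543840=1931559552  T[13][4]=12·105258076+150917976=1414014888  T[13][5]=12·45995730+105258076=657206836
Read c(13,2) = 1486442880, c(13,3) = 1931559552, c(13,4) = 1414014888, c(13,5) = 657206836.

1486442880, 1931559552, 1414014888, 657206836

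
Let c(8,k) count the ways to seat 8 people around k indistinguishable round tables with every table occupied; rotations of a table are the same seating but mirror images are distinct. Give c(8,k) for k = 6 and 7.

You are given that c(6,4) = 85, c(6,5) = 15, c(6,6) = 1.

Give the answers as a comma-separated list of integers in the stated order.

row 7: T[7][5]=6·15+85=175  T[7][6]=6·1+15=21  T[7][7]=6·0+1=1
row 8: T[8][6]=7·21+175=322  T[8][7]=7·1+21=28
Read c(8,6) = 322, c(8,7) = 28.

322, 28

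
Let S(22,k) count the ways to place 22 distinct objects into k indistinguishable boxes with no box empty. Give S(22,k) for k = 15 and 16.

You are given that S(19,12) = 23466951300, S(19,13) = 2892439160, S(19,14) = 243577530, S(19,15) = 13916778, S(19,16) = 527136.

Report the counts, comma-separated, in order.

345615943200, 26046574004

row 20: T[20][13]=13·2892439160+23466951300=61068660380  T[20][14]=14·243577530+2892439160=6302524580  T[20][15]=15·13916778+243577530=452329200  T[20][16]=16·527136+13916778=22350954
row 21: T[21][14]=14·6302524580+61068660380=149304004500  T[21][15]=15·452329200+6302524580=13087462580  T[21][16]=16·22350954+452329200=809944464
row 22: T[22][15]=15·13087462580+149304004500=345615943200  T[22][16]=16·809944464+13087462580=26046574004
Read S(22,15) = 345615943200, S(22,16) = 26046574004.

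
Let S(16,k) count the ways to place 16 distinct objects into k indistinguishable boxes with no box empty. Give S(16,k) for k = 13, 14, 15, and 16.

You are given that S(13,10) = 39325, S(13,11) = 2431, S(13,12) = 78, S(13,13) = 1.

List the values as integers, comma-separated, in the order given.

165620, 6020, 120, 1

@14  (14,11):2431·11+39325→66066, (14,12):78·12+2431→3367, (14,13):1·13+78→91, (14,14):0·14+1→1
@15  (15,12):3367·12+66066→106470, (15,13):91·13+3367→4550, (15,14):1·14+91→105, (15,15):0·15+1→1
@16  (16,13):4550·13+106470→165620, (16,14):105·14+4550→6020, (16,15):1·15+105→120, (16,16):0·16+1→1
Read S(16,13) = 165620, S(16,14) = 6020, S(16,15) = 120, S(16,16) = 1.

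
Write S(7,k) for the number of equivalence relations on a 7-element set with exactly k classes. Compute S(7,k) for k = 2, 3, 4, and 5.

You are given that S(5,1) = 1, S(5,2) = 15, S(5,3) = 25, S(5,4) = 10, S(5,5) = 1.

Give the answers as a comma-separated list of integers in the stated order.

row 6: T[6][1]=1·1+0=1  T[6][2]=2·15+1=31  T[6][3]=3·25+15=90  T[6][4]=4·10+25=65  T[6][5]=5·1+10=15
row 7: T[7][2]=2·31+1=63  T[7][3]=3·90+31=301  T[7][4]=4·65+90=350  T[7][5]=5·15+65=140
Read S(7,2) = 63, S(7,3) = 301, S(7,4) = 350, S(7,5) = 140.

63, 301, 350, 140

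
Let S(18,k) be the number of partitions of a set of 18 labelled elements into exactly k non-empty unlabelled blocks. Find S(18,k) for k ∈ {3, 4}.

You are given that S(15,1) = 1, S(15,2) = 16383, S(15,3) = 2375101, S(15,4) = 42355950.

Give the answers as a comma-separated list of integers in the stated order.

@16  (16,1):1·1+0→1, (16,2):16383·2+1→32767, (16,3):2375101·3+16383→7141686, (16,4):42355950·4+2375101→171798901
@17  (17,2):32767·2+1→65535, (17,3):7141686·3+32767→21457825, (17,4):171798901·4+7141686→694337290
@18  (18,3):21457825·3+65535→64439010, (18,4):694337290·4+21457825→2798806985
Read S(18,3) = 64439010, S(18,4) = 2798806985.

64439010, 2798806985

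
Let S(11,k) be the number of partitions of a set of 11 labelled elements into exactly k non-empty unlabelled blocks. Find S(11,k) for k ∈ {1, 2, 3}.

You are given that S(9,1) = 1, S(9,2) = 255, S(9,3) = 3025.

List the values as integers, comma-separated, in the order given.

r10: T_10,1=1×1+0=1; T_10,2=2×255+1=511; T_10,3=3×3025+255=9330
r11: T_11,1=1×1+0=1; T_11,2=2×511+1=1023; T_11,3=3×9330+511=28501
Read S(11,1) = 1, S(11,2) = 1023, S(11,3) = 28501.

1, 1023, 28501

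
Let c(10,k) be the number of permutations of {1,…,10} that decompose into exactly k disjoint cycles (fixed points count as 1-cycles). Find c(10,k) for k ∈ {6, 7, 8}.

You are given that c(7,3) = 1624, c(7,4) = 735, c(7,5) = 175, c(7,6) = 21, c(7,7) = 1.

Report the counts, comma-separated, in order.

r8: T_8,4=7×735+1624=6769; T_8,5=7×175+735=1960; T_8,6=7×21+175=322; T_8,7=7×1+21=28; T_8,8=7×0+1=1
r9: T_9,5=8×1960+6769=22449; T_9,6=8×322+1960=4536; T_9,7=8×28+322=546; T_9,8=8×1+28=36
r10: T_10,6=9×4536+22449=63273; T_10,7=9×546+4536=9450; T_10,8=9×36+546=870
Read c(10,6) = 63273, c(10,7) = 9450, c(10,8) = 870.

63273, 9450, 870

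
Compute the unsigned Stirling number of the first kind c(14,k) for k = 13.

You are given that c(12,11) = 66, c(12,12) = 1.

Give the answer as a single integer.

row 13: T[13][12]=12·1+66=78  T[13][13]=12·0+1=1
row 14: T[14][13]=13·1+78=91
Read c(14,13) = 91.

91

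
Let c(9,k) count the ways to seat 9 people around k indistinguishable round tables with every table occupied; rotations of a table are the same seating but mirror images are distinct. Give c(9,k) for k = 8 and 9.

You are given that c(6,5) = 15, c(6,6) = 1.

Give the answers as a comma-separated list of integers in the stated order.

36, 1

[7] T[7,6]:6*1+15=21 · T[7,7]:6*0+1=1
[8] T[8,7]:7*1+21=28 · T[8,8]:7*0+1=1
[9] T[9,8]:8*1+28=36 · T[9,9]:8*0+1=1
Read c(9,8) = 36, c(9,9) = 1.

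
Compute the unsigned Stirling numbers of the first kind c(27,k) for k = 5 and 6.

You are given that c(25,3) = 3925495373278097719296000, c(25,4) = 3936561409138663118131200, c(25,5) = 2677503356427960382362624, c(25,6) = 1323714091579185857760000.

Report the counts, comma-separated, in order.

1945067308917524165279692800, 1000903392113435450162625024

[26] T[26,4]:25*3936561409138663118131200+3925495373278097719296000=102339530601744675672576000 · T[26,5]:25*2677503356427960382362624+3936561409138663118131200=70874145319837672677196800 · T[26,6]:25*1323714091579185857760000+2677503356427960382362624=35770355645907606826362624
[27] T[27,5]:26*70874145319837672677196800+102339530601744675672576000=1945067308917524165279692800 · T[27,6]:26*35770355645907606826362624+70874145319837672677196800=1000903392113435450162625024
Read c(27,5) = 1945067308917524165279692800, c(27,6) = 1000903392113435450162625024.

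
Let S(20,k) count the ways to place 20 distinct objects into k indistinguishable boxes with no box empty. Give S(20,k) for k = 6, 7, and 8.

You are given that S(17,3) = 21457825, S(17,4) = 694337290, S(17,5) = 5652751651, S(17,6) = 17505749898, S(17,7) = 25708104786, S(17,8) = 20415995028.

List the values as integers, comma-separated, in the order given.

r18: T_18,4=4×694337290+21457825=2798806985; T_18,5=5×5652751651+694337290=28958095545; T_18,6=6×17505749898+5652751651=110687251039; T_18,7=7×25708104786+17505749898=197462483400; T_18,8=8×20415995028+25708104786=189036065010
r19: T_19,5=5×28958095545+2798806985=147589284710; T_19,6=6×110687251039+28958095545=693081601779; T_19,7=7×197462483400+110687251039=1492924634839; T_19,8=8×189036065010+197462483400=1709751003480
r20: T_20,6=6×693081601779+147589284710=4306078895384; T_20,7=7×1492924634839+693081601779=11143554045652; T_20,8=8×1709751003480+1492924634839=15170932662679
Read S(20,6) = 4306078895384, S(20,7) = 11143554045652, S(20,8) = 15170932662679.

4306078895384, 11143554045652, 15170932662679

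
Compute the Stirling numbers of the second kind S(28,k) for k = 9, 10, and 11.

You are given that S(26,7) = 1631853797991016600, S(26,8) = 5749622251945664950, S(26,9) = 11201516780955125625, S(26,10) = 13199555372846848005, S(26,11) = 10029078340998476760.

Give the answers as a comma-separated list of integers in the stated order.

1006698291338432496375, 1538533978374777852325, 1501910658871554621690

i=27: T(27,8)=1631853797991016600+8·5749622251945664950=47628831813556336200 | T(27,9)=5749622251945664950+9·11201516780955125625=106563273280541795575 | T(27,10)=11201516780955125625+10·13199555372846848005=143197070509423605675 | T(27,11)=13199555372846848005+11·10029078340998476760=123519417123830092365
i=28: T(28,9)=47628831813556336200+9·106563273280541795575=1006698291338432496375 | T(28,10)=106563273280541795575+10·143197070509423605675=1538533978374777852325 | T(28,11)=143197070509423605675+11·123519417123830092365=1501910658871554621690
Read S(28,9) = 1006698291338432496375, S(28,10) = 1538533978374777852325, S(28,11) = 1501910658871554621690.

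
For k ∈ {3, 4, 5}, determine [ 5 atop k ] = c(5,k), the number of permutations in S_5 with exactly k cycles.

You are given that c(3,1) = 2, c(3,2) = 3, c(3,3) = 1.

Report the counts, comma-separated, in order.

r4: T_4,2=3×3+2=11; T_4,3=3×1+3=6; T_4,4=3×0+1=1
r5: T_5,3=4×6+11=35; T_5,4=4×1+6=10; T_5,5=4×0+1=1
Read c(5,3) = 35, c(5,4) = 10, c(5,5) = 1.

35, 10, 1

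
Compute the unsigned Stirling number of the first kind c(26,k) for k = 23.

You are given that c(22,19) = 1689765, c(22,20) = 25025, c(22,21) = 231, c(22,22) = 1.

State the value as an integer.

4858750

[23] T[23,20]:22*25025+1689765=2240315 · T[23,21]:22*231+25025=30107 · T[23,22]:22*1+231=253 · T[23,23]:22*0+1=1
[24] T[24,21]:23*30107+2240315=2932776 · T[24,22]:23*253+30107=35926 · T[24,23]:23*1+253=276
[25] T[25,22]:24*35926+2932776=3795000 · T[25,23]:24*276+35926=42550
[26] T[26,23]:25*42550+3795000=4858750
Read c(26,23) = 4858750.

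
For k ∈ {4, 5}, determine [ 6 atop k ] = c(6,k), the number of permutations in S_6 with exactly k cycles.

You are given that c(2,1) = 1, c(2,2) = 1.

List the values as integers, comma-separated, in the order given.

[3] T[3,1]:2*1+0=2 · T[3,2]:2*1+1=3 · T[3,3]:2*0+1=1
[4] T[4,2]:3*3+2=11 · T[4,3]:3*1+3=6 · T[4,4]:3*0+1=1
[5] T[5,3]:4*6+11=35 · T[5,4]:4*1+6=10 · T[5,5]:4*0+1=1
[6] T[6,4]:5*10+35=85 · T[6,5]:5*1+10=15
Read c(6,4) = 85, c(6,5) = 15.

85, 15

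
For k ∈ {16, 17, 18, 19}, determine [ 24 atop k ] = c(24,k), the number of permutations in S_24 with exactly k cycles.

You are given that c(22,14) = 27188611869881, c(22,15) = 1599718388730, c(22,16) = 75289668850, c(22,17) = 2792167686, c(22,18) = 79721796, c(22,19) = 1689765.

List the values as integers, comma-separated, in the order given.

@23  (23,15):1599718388730·22+27188611869881→62382416421941, (23,16):75289668850·22+1599718388730→3256091103430, (23,17):2792167686·22+75289668850→136717357942, (23,18):79721796·22+2792167686→4546047198, (23,19):1689765·22+79721796→116896626
@24  (24,16):3256091103430·23+62382416421941→137272511800831, (24,17):136717357942·23+3256091103430→6400590336096, (24,18):4546047198·23+136717357942→241276443496, (24,19):116896626·23+4546047198→7234669596
Read c(24,16) = 137272511800831, c(24,17) = 6400590336096, c(24,18) = 241276443496, c(24,19) = 7234669596.

137272511800831, 6400590336096, 241276443496, 7234669596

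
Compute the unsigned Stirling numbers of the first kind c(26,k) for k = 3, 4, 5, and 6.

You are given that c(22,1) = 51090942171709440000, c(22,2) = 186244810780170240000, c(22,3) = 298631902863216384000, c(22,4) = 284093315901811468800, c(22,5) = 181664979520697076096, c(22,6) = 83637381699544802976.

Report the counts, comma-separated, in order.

100480171548351161548800000, 102339530601744675672576000, 70874145319837672677196800, 35770355645907606826362624

i=23: T(23,1)=0+22·51090942171709440000=1124000727777607680000 | T(23,2)=51090942171709440000+22·186244810780170240000=4148476779335454720000 | T(23,3)=186244810780170240000+22·298631902863216384000=6756146673770930688000 | T(23,4)=298631902863216384000+22·284093315901811468800=6548684852703068697600 | T(23,5)=284093315901811468800+22·181664979520697076096=4280722865357147142912 | T(23,6)=181664979520697076096+22·83637381699544802976=2021687376910682741568
i=24: T(24,1)=0+23·1124000727777607680000=25852016738884976640000 | T(24,2)=1124000727777607680000+23·4148476779335454720000=96538966652493066240000 | T(24,3)=4148476779335454720000+23·6756146673770930688000=159539850276066860544000 | T(24,4)=6756146673770930688000+23·6548684852703068697600=157375898285941510732800 | T(24,5)=6548684852703068697600+23·4280722865357147142912=105005310755917452984576 | T(24,6)=4280722865357147142912+23·2021687376910682741568=50779532534302850198976
i=25: T(25,2)=25852016738884976640000+24·96538966652493066240000=2342787216398718566400000 | T(25,3)=96538966652493066240000+24·159539850276066860544000=3925495373278097719296000 | T(25,4)=159539850276066860544000+24·157375898285941510732800=3936561409138663118131200 | T(25,5)=157375898285941510732800+24·105005310755917452984576=2677503356427960382362624 | T(25,6)=105005310755917452984576+24·50779532534302850198976=1323714091579185857760000
i=26: T(26,3)=2342787216398718566400000+25·3925495373278097719296000=100480171548351161548800000 | T(26,4)=3925495373278097719296000+25·3936561409138663118131200=102339530601744675672576000 | T(26,5)=3936561409138663118131200+25·2677503356427960382362624=70874145319837672677196800 | T(26,6)=2677503356427960382362624+25·1323714091579185857760000=35770355645907606826362624
Read c(26,3) = 100480171548351161548800000, c(26,4) = 102339530601744675672576000, c(26,5) = 70874145319837672677196800, c(26,6) = 35770355645907606826362624.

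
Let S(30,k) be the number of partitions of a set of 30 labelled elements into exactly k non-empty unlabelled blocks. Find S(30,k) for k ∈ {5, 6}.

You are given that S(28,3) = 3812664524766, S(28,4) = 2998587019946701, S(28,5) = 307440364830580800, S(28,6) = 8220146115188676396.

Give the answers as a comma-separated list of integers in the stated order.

@29  (29,4):2998587019946701·4+3812664524766→11998160744311570, (29,5):307440364830580800·5+2998587019946701→1540200411172850701, (29,6):8220146115188676396·6+307440364830580800→49628317055962639176
@30  (30,5):1540200411172850701·5+11998160744311570→7713000216608565075, (30,6):49628317055962639176·6+1540200411172850701→299310102746948685757
Read S(30,5) = 7713000216608565075, S(30,6) = 299310102746948685757.

7713000216608565075, 299310102746948685757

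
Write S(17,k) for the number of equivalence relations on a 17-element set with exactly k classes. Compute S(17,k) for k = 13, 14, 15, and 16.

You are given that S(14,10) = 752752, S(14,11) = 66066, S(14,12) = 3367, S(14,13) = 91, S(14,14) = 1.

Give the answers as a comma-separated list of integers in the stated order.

i=15: T(15,11)=752752+11·66066=1479478 | T(15,12)=66066+12·3367=106470 | T(15,13)=3367+13·91=4550 | T(15,14)=91+14·1=105 | T(15,15)=1+15·0=1
i=16: T(16,12)=1479478+12·106470=2757118 | T(16,13)=106470+13·4550=165620 | T(16,14)=4550+14·105=6020 | T(16,15)=105+15·1=120 | T(16,16)=1+16·0=1
i=17: T(17,13)=2757118+13·165620=4910178 | T(17,14)=165620+14·6020=249900 | T(17,15)=6020+15·120=7820 | T(17,16)=120+16·1=136
Read S(17,13) = 4910178, S(17,14) = 249900, S(17,15) = 7820, S(17,16) = 136.

4910178, 249900, 7820, 136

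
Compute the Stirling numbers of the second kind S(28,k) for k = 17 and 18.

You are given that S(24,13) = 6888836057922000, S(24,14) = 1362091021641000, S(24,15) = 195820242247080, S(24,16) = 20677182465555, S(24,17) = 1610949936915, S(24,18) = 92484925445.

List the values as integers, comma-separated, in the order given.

r25: T_25,14=14×1362091021641000+6888836057922000=25958110360896000; T_25,15=15×195820242247080+1362091021641000=4299394655347200; T_25,16=16×20677182465555+195820242247080=526655161695960; T_25,17=17×1610949936915+20677182465555=48063331393110; T_25,18=18×92484925445+1610949936915=3275678594925
r26: T_26,15=15×4299394655347200+25958110360896000=90449030191104000; T_26,16=16×526655161695960+4299394655347200=12725877242482560; T_26,17=17×48063331393110+526655161695960=1343731795378830; T_26,18=18×3275678594925+48063331393110=107025546101760
r27: T_27,16=16×12725877242482560+90449030191104000=294063066070824960; T_27,17=17×1343731795378830+12725877242482560=35569317763922670; T_27,18=18×107025546101760+1343731795378830=3270191625210510
r28: T_28,17=17×35569317763922670+294063066070824960=898741468057510350; T_28,18=18×3270191625210510+35569317763922670=94432767017711850
Read S(28,17) = 898741468057510350, S(28,18) = 94432767017711850.

898741468057510350, 94432767017711850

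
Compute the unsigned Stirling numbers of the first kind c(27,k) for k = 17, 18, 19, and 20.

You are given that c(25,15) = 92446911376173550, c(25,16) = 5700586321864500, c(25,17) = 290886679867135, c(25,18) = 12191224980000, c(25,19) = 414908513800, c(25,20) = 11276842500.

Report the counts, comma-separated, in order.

572253155704900800, 28460103232088385, 1182329687817135, 40681506808800

i=26: T(26,16)=92446911376173550+25·5700586321864500=234961569422786050 | T(26,17)=5700586321864500+25·290886679867135=12972753318542875 | T(26,18)=290886679867135+25·12191224980000=595667304367135 | T(26,19)=12191224980000+25·414908513800=22563937825000 | T(26,20)=414908513800+25·11276842500=696829576300
i=27: T(27,17)=234961569422786050+26·12972753318542875=572253155704900800 | T(27,18)=12972753318542875+26·595667304367135=28460103232088385 | T(27,19)=595667304367135+26·22563937825000=1182329687817135 | T(27,20)=22563937825000+26·696829576300=40681506808800
Read c(27,17) = 572253155704900800, c(27,18) = 28460103232088385, c(27,19) = 1182329687817135, c(27,20) = 40681506808800.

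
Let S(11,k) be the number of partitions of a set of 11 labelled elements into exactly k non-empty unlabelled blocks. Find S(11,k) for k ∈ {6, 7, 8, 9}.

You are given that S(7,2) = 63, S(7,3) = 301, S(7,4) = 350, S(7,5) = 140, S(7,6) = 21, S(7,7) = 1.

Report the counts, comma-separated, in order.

179487, 63987, 11880, 1155

@8  (8,3):301·3+63→966, (8,4):350·4+301→1701, (8,5):140·5+350→1050, (8,6):21·6+140→266, (8,7):1·7+21→28, (8,8):0·8+1→1
@9  (9,4):1701·4+966→7770, (9,5):1050·5+1701→6951, (9,6):266·6+1050→2646, (9,7):28·7+266→462, (9,8):1·8+28→36, (9,9):0·9+1→1
@10  (10,5):6951·5+7770→42525, (10,6):2646·6+6951→22827, (10,7):462·7+2646→5880, (10,8):36·8+462→750, (10,9):1·9+36→45
@11  (11,6):22827·6+42525→179487, (11,7):5880·7+22827→63987, (11,8):750·8+5880→11880, (11,9):45·9+750→1155
Read S(11,6) = 179487, S(11,7) = 63987, S(11,8) = 11880, S(11,9) = 1155.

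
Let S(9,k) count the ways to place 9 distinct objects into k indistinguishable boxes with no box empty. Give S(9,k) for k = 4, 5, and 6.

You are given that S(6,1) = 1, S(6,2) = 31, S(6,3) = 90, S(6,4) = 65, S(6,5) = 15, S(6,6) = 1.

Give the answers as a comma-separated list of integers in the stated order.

7770, 6951, 2646

@7  (7,2):31·2+1→63, (7,3):90·3+31→301, (7,4):65·4+90→350, (7,5):15·5+65→140, (7,6):1·6+15→21
@8  (8,3):301·3+63→966, (8,4):350·4+301→1701, (8,5):140·5+350→1050, (8,6):21·6+140→266
@9  (9,4):1701·4+966→7770, (9,5):1050·5+1701→6951, (9,6):266·6+1050→2646
Read S(9,4) = 7770, S(9,5) = 6951, S(9,6) = 2646.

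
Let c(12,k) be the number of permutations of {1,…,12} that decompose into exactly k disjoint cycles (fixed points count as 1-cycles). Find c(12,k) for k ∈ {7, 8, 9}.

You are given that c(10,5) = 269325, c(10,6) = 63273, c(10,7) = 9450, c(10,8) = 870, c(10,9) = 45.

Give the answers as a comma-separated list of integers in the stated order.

[11] T[11,6]:10*63273+269325=902055 · T[11,7]:10*9450+63273=157773 · T[11,8]:10*870+9450=18150 · T[11,9]:10*45+870=1320
[12] T[12,7]:11*157773+902055=2637558 · T[12,8]:11*18150+157773=357423 · T[12,9]:11*1320+18150=32670
Read c(12,7) = 2637558, c(12,8) = 357423, c(12,9) = 32670.

2637558, 357423, 32670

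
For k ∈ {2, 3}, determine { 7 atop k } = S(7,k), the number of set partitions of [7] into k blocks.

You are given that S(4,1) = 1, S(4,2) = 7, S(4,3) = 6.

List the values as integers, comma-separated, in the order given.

r5: T_5,1=1×1+0=1; T_5,2=2×7+1=15; T_5,3=3×6+7=25
r6: T_6,1=1×1+0=1; T_6,2=2×15+1=31; T_6,3=3×25+15=90
r7: T_7,2=2×31+1=63; T_7,3=3×90+31=301
Read S(7,2) = 63, S(7,3) = 301.

63, 301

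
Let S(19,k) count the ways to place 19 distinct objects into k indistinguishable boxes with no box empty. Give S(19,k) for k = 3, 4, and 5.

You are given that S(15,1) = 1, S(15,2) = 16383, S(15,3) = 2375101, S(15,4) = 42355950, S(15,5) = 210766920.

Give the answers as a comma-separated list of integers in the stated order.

193448101, 11259666950, 147589284710

[16] T[16,1]:1*1+0=1 · T[16,2]:2*16383+1=32767 · T[16,3]:3*2375101+16383=7141686 · T[16,4]:4*42355950+2375101=171798901 · T[16,5]:5*210766920+42355950=1096190550
[17] T[17,1]:1*1+0=1 · T[17,2]:2*32767+1=65535 · T[17,3]:3*7141686+32767=21457825 · T[17,4]:4*171798901+7141686=694337290 · T[17,5]:5*1096190550+171798901=5652751651
[18] T[18,2]:2*65535+1=131071 · T[18,3]:3*21457825+65535=64439010 · T[18,4]:4*694337290+21457825=2798806985 · T[18,5]:5*5652751651+694337290=28958095545
[19] T[19,3]:3*64439010+131071=193448101 · T[19,4]:4*2798806985+64439010=11259666950 · T[19,5]:5*28958095545+2798806985=147589284710
Read S(19,3) = 193448101, S(19,4) = 11259666950, S(19,5) = 147589284710.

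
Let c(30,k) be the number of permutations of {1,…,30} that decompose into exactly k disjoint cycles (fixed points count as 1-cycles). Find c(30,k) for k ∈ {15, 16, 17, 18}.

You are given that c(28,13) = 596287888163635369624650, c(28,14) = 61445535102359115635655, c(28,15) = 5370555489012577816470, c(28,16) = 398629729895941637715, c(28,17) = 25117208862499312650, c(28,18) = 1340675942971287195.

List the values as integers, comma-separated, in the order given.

8459574446076318147830625, 691254538651580660999025, 48487623689430693038025, 2918939500751087661105

r29: T_29,14=28×61445535102359115635655+596287888163635369624650=2316762871029690607422990; T_29,15=28×5370555489012577816470+61445535102359115635655=211821088794711294496815; T_29,16=28×398629729895941637715+5370555489012577816470=16532187926098943672490; T_29,17=28×25117208862499312650+398629729895941637715=1101911578045922391915; T_29,18=28×1340675942971287195+25117208862499312650=62656135265695354110
r30: T_30,15=29×211821088794711294496815+2316762871029690607422990=8459574446076318147830625; T_30,16=29×16532187926098943672490+211821088794711294496815=691254538651580660999025; T_30,17=29×1101911578045922391915+16532187926098943672490=48487623689430693038025; T_30,18=29×62656135265695354110+1101911578045922391915=2918939500751087661105
Read c(30,15) = 8459574446076318147830625, c(30,16) = 691254538651580660999025, c(30,17) = 48487623689430693038025, c(30,18) = 2918939500751087661105.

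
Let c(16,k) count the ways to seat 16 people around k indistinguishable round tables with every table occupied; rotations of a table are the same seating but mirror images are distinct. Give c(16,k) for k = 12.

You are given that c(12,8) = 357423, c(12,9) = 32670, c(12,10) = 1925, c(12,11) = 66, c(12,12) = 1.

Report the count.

row 13: T[13][9]=12·32670+357423=749463  T[13][10]=12·1925+32670=55770  T[13][11]=12·66+1925=2717  T[13][12]=12·1+66=78
row 14: T[14][10]=13·55770+749463=1474473  T[14][11]=13·2717+55770=91091  T[14][12]=13·78+2717=3731
row 15: T[15][11]=14·91091+1474473=2749747  T[15][12]=14·3731+91091=143325
row 16: T[16][12]=15·143325+2749747=4899622
Read c(16,12) = 4899622.

4899622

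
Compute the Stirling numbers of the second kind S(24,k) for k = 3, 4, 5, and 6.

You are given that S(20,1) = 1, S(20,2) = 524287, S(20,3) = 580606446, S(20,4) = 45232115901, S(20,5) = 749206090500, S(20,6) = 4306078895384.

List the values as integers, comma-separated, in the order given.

row 21: T[21][1]=1·1+0=1  T[21][2]=2·524287+1=1048575  T[21][3]=3·580606446+524287=1742343625  T[21][4]=4·45232115901+580606446=181509070050  T[21][5]=5·749206090500+45232115901=3791262568401  T[21][6]=6·4306078895384+749206090500=26585679462804
row 22: T[22][1]=1·1+0=1  T[22][2]=2·1048575+1=2097151  T[22][3]=3·1742343625+1048575=5228079450  T[22][4]=4·181509070050+1742343625=727778623825  T[22][5]=5·3791262568401+181509070050=19137821912055  T[22][6]=6·26585679462804+3791262568401=163305339345225
row 23: T[23][2]=2·2097151+1=4194303  T[23][3]=3·5228079450+2097151=15686335501  T[23][4]=4·727778623825+5228079450=2916342574750  T[23][5]=5·19137821912055+727778623825=96416888184100  T[23][6]=6·163305339345225+19137821912055=998969857983405
row 24: T[24][3]=3·15686335501+4194303=47063200806  T[24][4]=4·2916342574750+15686335501=11681056634501  T[24][5]=5·96416888184100+2916342574750=485000783495250  T[24][6]=6·998969857983405+96416888184100=6090236036084530
Read S(24,3) = 47063200806, S(24,4) = 11681056634501, S(24,5) = 485000783495250, S(24,6) = 6090236036084530.

47063200806, 11681056634501, 485000783495250, 6090236036084530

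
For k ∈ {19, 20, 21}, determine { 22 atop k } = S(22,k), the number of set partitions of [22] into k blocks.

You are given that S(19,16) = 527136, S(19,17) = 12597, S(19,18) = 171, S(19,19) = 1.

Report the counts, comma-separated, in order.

1389850, 23485, 231

i=20: T(20,17)=527136+17·12597=741285 | T(20,18)=12597+18·171=15675 | T(20,19)=171+19·1=190 | T(20,20)=1+20·0=1
i=21: T(21,18)=741285+18·15675=1023435 | T(21,19)=15675+19·190=19285 | T(21,20)=190+20·1=210 | T(21,21)=1+21·0=1
i=22: T(22,19)=1023435+19·19285=1389850 | T(22,20)=19285+20·210=23485 | T(22,21)=210+21·1=231
Read S(22,19) = 1389850, S(22,20) = 23485, S(22,21) = 231.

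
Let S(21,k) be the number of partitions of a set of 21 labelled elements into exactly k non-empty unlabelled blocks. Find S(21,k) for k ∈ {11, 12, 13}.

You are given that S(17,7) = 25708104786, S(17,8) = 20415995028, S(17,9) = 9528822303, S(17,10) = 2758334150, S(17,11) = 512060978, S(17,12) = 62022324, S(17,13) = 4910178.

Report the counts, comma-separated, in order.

26826851689001, 6833042030178, 1204909218331

i=18: T(18,8)=25708104786+8·20415995028=189036065010 | T(18,9)=20415995028+9·9528822303=106175395755 | T(18,10)=9528822303+10·2758334150=37112163803 | T(18,11)=2758334150+11·512060978=8391004908 | T(18,12)=512060978+12·62022324=1256328866 | T(18,13)=62022324+13·4910178=125854638
i=19: T(19,9)=189036065010+9·106175395755=1144614626805 | T(19,10)=106175395755+10·37112163803=477297033785 | T(19,11)=37112163803+11·8391004908=129413217791 | T(19,12)=8391004908+12·1256328866=23466951300 | T(19,13)=1256328866+13·125854638=2892439160
i=20: T(20,10)=1144614626805+10·477297033785=5917584964655 | T(20,11)=477297033785+11·129413217791=1900842429486 | T(20,12)=129413217791+12·23466951300=411016633391 | T(20,13)=23466951300+13·2892439160=61068660380
i=21: T(21,11)=5917584964655+11·1900842429486=26826851689001 | T(21,12)=1900842429486+12·411016633391=6833042030178 | T(21,13)=411016633391+13·61068660380=1204909218331
Read S(21,11) = 26826851689001, S(21,12) = 6833042030178, S(21,13) = 1204909218331.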